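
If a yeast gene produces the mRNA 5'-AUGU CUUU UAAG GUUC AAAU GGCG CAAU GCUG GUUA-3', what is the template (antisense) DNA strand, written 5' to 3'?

Replace U with T to get the coding DNA strand: ATGTCTTTTAAGGTTCAAATGGCGCAATGCTGGTTA. The template strand is its reverse complement (complement TACAGAAAATTCCAAGTTTACCGCGTTACGACCAAT, then reverse).

5'-TAACCAGCATTGCGCCATTTGAACCTTAAAAGACAT-3'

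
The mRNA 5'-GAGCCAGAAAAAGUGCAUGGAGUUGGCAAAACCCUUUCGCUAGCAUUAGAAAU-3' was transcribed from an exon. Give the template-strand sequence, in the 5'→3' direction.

5'-ATTTCTAATGCTAGCGAAAGGGTTTTGCCAACTCCATGCACTTTTTCTGGCTC-3'

Replace U with T to get the coding DNA strand: GAGCCAGAAAAAGTGCATGGAGTTGGCAAAACCCTTTCGCTAGCATTAGAAAT. The template strand is its reverse complement (complement CTCGGTCTTTTTCACGTACCTCAACCGTTTTGGGAAAGCGATCGTAATCTTTA, then reverse).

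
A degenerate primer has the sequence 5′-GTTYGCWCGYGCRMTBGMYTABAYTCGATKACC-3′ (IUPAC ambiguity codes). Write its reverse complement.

5'-GGTMATCGARTVTARKCVAKYGCRCGWGCRAAC-3'

Standard pairs A↔T, G↔C; ambiguity codes pair R↔Y, M↔K, W↔W, B↔V. Complement (CAARCGWGCRCGYKAVCKRATVTRAGCTAMTGG), then reverse for 5'→3'.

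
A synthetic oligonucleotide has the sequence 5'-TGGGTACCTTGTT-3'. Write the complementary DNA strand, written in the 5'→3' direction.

5'-AACAAGGTACCCA-3'

The complement of TGGGTACCTTGTT is ACCCATGGAACAA (A↔T, G↔C). DNA strands are antiparallel, so the complementary strand runs 3'→5'; reversing gives the 5'→3' form.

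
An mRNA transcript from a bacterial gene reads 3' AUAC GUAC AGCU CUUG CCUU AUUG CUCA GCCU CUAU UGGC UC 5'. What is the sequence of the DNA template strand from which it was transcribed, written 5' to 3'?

5'-TATGCATGTCGAGAACGGAATAACGAGTCGGAGATAACCGAG-3'

Written 5'→3' the mRNA is CUCGGUUAUCUCCGACUCGUUAUUCCGUUCUCGACAUGCAUA, so the coding DNA strand is CTCGGTTATCTCCGACTCGTTATTCCGTTCTCGACATGCATA. The template is its reverse complement.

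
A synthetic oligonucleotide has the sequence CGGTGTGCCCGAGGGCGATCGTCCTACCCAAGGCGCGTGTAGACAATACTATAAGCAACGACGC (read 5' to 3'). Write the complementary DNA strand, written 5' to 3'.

The complement of CGGTGTGCCCGAGGGCGATCGTCCTACCCAAGGCGCGTGTAGACAATACTATAAGCAACGACGC is GCCACACGGGCTCCCGCTAGCAGGATGGGTTCCGCGCACATCTGTTATGATATTCGTTGCTGCG (A↔T, G↔C). DNA strands are antiparallel, so the complementary strand runs 3'→5'; reversing gives the 5'→3' form.

5'-GCGTCGTTGCTTATAGTATTGTCTACACGCGCCTTGGGTAGGACGATCGCCCTCGGGCACACCG-3'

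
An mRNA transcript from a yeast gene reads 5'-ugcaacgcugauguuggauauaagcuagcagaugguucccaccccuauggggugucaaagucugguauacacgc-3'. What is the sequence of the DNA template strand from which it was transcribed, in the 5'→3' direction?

5'-GCGTGTATACCAGACTTTGACACCCCATAGGGGTGGGAACCATCTGCTAGCTTATATCCAACATCAGCGTTGCA-3'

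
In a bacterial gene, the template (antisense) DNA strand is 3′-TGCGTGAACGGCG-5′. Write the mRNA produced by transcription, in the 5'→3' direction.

5'-ACGCACUUGCCGC-3'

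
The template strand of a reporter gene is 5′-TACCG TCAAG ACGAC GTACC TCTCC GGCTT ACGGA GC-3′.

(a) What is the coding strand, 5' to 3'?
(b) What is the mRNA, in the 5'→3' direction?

(a) 5′-GCTCCGTAAGCCGGAGAGGTACGTCGTCTTGACGGTA-3′
(b) 5'-GCUCCGUAAGCCGGAGAGGUACGUCGUCUUGACGGUA-3'

(a) The coding strand is the reverse complement of the template: complement ATGGCAGTTCTGCTGCATGGAGAGGCCGAATGCCTCG, then reverse.
(b) mRNA has the coding-strand sequence with T→U.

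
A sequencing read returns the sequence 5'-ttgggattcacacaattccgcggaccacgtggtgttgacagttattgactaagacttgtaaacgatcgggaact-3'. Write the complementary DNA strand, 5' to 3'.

5'-AGTTCCCGATCGTTTACAAGTCTTAGTCAATAACTGTCAACACCACGTGGTCCGCGGAATTGTGTGAATCCCAA-3'

Pairing A↔T and G↔C gives AACCCTAAGTGTGTTAAGGCGCCTGGTGCACCACAACTGTCAATAACTGATTCTGAACATTTGCTAGCCCTTGA, running 3'→5'. Reverse for the 5'→3' convention.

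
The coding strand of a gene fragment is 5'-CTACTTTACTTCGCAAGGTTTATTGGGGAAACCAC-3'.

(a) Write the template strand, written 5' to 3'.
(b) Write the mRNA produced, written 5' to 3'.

(a) The template strand is the reverse complement of the coding strand: complement GATGAAATGAAGCGTTCCAAATAACCCCTTTGGTG, then reverse.
(b) mRNA matches the coding strand with T→U.

(a) 5'-GTGGTTTCCCCAATAAACCTTGCGAAGTAAAGTAG-3'
(b) 5'-CUACUUUACUUCGCAAGGUUUAUUGGGGAAACCAC-3'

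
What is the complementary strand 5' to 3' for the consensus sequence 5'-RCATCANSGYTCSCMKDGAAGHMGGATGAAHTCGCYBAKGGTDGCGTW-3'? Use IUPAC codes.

Standard pairs A↔T, G↔C; ambiguity codes pair R↔Y, M↔K, W↔W, S↔S, B↔V, D↔H, N↔N. Complement (YGTAGTNSCRAGSGKMHCTTCDKCCTACTTDAGCGRVTMCCAHCGCAW), then reverse for 5'→3'.

5′-WACGCHACCMTVRGCGADTTCATCCKDCTTCHMKGSGARCSNTGATGY-3′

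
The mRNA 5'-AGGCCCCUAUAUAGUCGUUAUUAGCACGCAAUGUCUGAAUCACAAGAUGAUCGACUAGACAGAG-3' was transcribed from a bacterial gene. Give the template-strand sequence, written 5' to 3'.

5'-CTCTGTCTAGTCGATCATCTTGTGATTCAGACATTGCGTGCTAATAACGACTATATAGGGGCCT-3'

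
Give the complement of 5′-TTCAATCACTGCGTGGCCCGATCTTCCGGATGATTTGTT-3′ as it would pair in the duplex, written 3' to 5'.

3'-AAGTTAGTGACGCACCGGGCTAGAAGGCCTACTAAACAA-5'

Base-pairing A↔T, G↔C gives the complement. The complementary strand is antiparallel, so paired with a 5'→3' strand it runs 3'→5'.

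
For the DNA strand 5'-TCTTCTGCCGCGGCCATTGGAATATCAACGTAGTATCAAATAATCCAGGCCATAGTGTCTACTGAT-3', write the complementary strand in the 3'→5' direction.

3′-AGAAGACGGCGCCGGTAACCTTATAGTTGCATCATAGTTTATTAGGTCCGGTATCACAGATGACTA-5′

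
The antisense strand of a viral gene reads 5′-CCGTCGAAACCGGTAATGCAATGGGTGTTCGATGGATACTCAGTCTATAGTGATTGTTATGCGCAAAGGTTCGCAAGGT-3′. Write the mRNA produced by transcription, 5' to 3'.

5'-ACCUUGCGAACCUUUGCGCAUAACAAUCACUAUAGACUGAGUAUCCAUCGAACACCCAUUGCAUUACCGGUUUCGACGG-3'

The mRNA has the sequence of the coding strand (reverse complement of the template) with T→U. Reverse complement of CCGTCGAAACCGGTAATGCAATGGGTGTTCGATGGATACTCAGTCTATAGTGATTGTTATGCGCAAAGGTTCGCAAGGT is ACCTTGCGAACCTTTGCGCATAACAATCACTATAGACTGAGTATCCATCGAACACCCATTGCATTACCGGTTTCGACGG; then T→U.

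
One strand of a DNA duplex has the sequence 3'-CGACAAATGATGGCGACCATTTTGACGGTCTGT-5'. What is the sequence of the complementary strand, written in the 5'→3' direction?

5′-GCTGTTTACTACCGCTGGTAAAACTGCCAGACA-3′

The strand is given 3'→5', so its complement runs 5'→3' in the same left-to-right order: pair each base A↔T, G↔C.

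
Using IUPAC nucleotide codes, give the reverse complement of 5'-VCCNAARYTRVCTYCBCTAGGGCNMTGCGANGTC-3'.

5′-GACNTCGCAKNGCCCTAGVGRAGBYARYTTNGGB-3′

Standard pairs A↔T, G↔C; ambiguity codes pair R↔Y, M↔K, B↔V, N↔N. Complement (BGGNTTYRAYBGARGVGATCCCGNKACGCTNCAG), then reverse for 5'→3'.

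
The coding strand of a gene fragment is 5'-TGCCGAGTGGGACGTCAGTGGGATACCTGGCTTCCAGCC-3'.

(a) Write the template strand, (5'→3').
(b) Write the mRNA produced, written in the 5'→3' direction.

(a) The template strand is the reverse complement of the coding strand: complement ACGGCTCACCCTGCAGTCACCCTATGGACCGAAGGTCGG, then reverse.
(b) mRNA matches the coding strand with T→U.

(a) 5'-GGCTGGAAGCCAGGTATCCCACTGACGTCCCACTCGGCA-3'
(b) 5'-UGCCGAGUGGGACGUCAGUGGGAUACCUGGCUUCCAGCC-3'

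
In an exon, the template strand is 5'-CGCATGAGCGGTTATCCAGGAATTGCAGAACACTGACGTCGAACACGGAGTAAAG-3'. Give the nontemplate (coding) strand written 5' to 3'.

The coding strand is complementary and antiparallel to the template: take the complement (A↔T, G↔C) and reverse.

5'-CTTTACTCCGTGTTCGACGTCAGTGTTCTGCAATTCCTGGATAACCGCTCATGCG-3'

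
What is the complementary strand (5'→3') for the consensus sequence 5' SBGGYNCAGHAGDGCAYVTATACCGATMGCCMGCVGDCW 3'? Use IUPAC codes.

Standard pairs A↔T, G↔C; ambiguity codes pair Y↔R, M↔K, W↔W, S↔S, B↔V, D↔H, N↔N. Complement (SVCCRNGTCDTCHCGTRBATATGGCTAKCGGKCGBCHGW), then reverse for 5'→3'.

5'-WGHCBGCKGGCKATCGGTATABRTGCHCTDCTGNRCCVS-3'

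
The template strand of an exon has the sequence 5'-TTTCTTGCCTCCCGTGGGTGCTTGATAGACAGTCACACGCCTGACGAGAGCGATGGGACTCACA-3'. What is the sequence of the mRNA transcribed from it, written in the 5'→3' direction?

RNA polymerase reads the template 3'→5' and synthesizes mRNA 5'→3' by base-pairing (A→U, T→A, G↔C). The complement of the template is AAAGAACGGAGGGCACCCACGAACTATCTGTCAGTGTGCGGACTGCTCTCGCTACCCTGAGTGT; antiparallel, so 5'→3' the coding strand is TGTGAGTCCCATCGCTCTCGTCAGGCGTGTGACTGTCTATCAAGCACCCACGGGAGGCAAGAAA. Replace T with U for the mRNA.

5′-UGUGAGUCCCAUCGCUCUCGUCAGGCGUGUGACUGUCUAUCAAGCACCCACGGGAGGCAAGAAA-3′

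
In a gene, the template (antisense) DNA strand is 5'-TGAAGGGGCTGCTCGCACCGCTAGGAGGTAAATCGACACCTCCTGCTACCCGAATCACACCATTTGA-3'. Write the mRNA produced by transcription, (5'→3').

5'-UCAAAUGGUGUGAUUCGGGUAGCAGGAGGUGUCGAUUUACCUCCUAGCGGUGCGAGCAGCCCCUUCA-3'

The mRNA has the sequence of the coding strand (reverse complement of the template) with T→U. Reverse complement of TGAAGGGGCTGCTCGCACCGCTAGGAGGTAAATCGACACCTCCTGCTACCCGAATCACACCATTTGA is TCAAATGGTGTGATTCGGGTAGCAGGAGGTGTCGATTTACCTCCTAGCGGTGCGAGCAGCCCCTTCA; then T→U.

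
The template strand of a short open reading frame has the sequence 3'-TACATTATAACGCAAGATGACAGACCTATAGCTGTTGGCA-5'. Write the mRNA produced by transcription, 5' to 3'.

5'-AUGUAAUAUUGCGUUCUACUGUCUGGAUAUCGACAACCGU-3'

Reading the template 3'→5' as shown, RNA polymerase pairs each base (A→U, T→A, G↔C) to build mRNA 5'→3' directly.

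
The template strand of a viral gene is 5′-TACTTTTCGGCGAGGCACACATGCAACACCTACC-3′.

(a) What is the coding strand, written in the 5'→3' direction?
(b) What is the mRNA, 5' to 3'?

(a) 5'-GGTAGGTGTTGCATGTGTGCCTCGCCGAAAAGTA-3'
(b) 5′-GGUAGGUGUUGCAUGUGUGCCUCGCCGAAAAGUA-3′

(a) The coding strand is the reverse complement of the template: complement ATGAAAAGCCGCTCCGTGTGTACGTTGTGGATGG, then reverse.
(b) mRNA has the coding-strand sequence with T→U.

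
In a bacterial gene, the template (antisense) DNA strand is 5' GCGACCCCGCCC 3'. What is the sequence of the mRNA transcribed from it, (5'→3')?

RNA polymerase reads the template 3'→5' and synthesizes mRNA 5'→3' by base-pairing (A→U, T→A, G↔C). The complement of the template is CGCTGGGGCGGG; antiparallel, so 5'→3' the coding strand is GGGCGGGGTCGC. Replace T with U for the mRNA.

5'-GGGCGGGGUCGC-3'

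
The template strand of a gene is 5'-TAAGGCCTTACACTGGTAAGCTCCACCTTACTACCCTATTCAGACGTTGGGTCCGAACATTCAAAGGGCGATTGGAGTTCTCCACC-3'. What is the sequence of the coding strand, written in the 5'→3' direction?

5'-GGTGGAGAACTCCAATCGCCCTTTGAATGTTCGGACCCAACGTCTGAATAGGGTAGTAAGGTGGAGCTTACCAGTGTAAGGCCTTA-3'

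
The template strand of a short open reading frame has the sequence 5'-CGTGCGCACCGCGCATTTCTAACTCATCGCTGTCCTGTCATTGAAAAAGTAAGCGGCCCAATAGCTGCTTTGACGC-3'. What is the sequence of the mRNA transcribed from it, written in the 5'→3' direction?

The mRNA has the sequence of the coding strand (reverse complement of the template) with T→U. Reverse complement of CGTGCGCACCGCGCATTTCTAACTCATCGCTGTCCTGTCATTGAAAAAGTAAGCGGCCCAATAGCTGCTTTGACGC is GCGTCAAAGCAGCTATTGGGCCGCTTACTTTTTCAATGACAGGACAGCGATGAGTTAGAAATGCGCGGTGCGCACG; then T→U.

5'-GCGUCAAAGCAGCUAUUGGGCCGCUUACUUUUUCAAUGACAGGACAGCGAUGAGUUAGAAAUGCGCGGUGCGCACG-3'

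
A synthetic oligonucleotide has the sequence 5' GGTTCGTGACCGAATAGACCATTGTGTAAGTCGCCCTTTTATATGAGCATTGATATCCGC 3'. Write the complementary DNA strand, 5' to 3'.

5'-GCGGATATCAATGCTCATATAAAAGGGCGACTTACACAATGGTCTATTCGGTCACGAACC-3'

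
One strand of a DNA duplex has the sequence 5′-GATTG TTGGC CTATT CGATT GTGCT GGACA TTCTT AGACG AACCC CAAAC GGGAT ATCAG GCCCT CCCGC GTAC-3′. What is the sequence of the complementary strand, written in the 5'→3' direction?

5'-GTACGCGGGAGGGCCTGATATCCCGTTTGGGGTTCGTCTAAGAATGTCCAGCACAATCGAATAGGCCAACAATC-3'

The complement of GATTGTTGGCCTATTCGATTGTGCTGGACATTCTTAGACGAACCCCAAACGGGATATCAGGCCCTCCCGCGTAC is CTAACAACCGGATAAGCTAACACGACCTGTAAGAATCTGCTTGGGGTTTGCCCTATAGTCCGGGAGGGCGCATG (A↔T, G↔C). DNA strands are antiparallel, so the complementary strand runs 3'→5'; reversing gives the 5'→3' form.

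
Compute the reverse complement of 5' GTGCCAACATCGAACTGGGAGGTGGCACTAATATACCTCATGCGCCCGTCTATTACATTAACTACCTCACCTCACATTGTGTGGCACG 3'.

5′-CGTGCCACACAATGTGAGGTGAGGTAGTTAATGTAATAGACGGGCGCATGAGGTATATTAGTGCCACCTCCCAGTTCGATGTTGGCAC-3′

Complement each base (A↔T, G↔C): CACGGTTGTAGCTTGACCCTCCACCGTGATTATATGGAGTACGCGGGCAGATAATGTAATTGATGGAGTGGAGTGTAACACACCGTGC. Then reverse.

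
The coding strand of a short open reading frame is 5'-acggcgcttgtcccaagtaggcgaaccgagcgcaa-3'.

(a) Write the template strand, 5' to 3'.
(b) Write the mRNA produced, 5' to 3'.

(a) The template strand is the reverse complement of the coding strand: complement TGCCGCGAACAGGGTTCATCCGCTTGGCTCGCGTT, then reverse.
(b) mRNA matches the coding strand with T→U.

(a) 5′-TTGCGCTCGGTTCGCCTACTTGGGACAAGCGCCGT-3′
(b) 5′-ACGGCGCUUGUCCCAAGUAGGCGAACCGAGCGCAA-3′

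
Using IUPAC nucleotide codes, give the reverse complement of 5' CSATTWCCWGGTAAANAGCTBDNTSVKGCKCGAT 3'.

Standard pairs A↔T, G↔C; ambiguity codes pair K↔M, W↔W, S↔S, B↔V, D↔H, N↔N. Complement (GSTAAWGGWCCATTTNTCGAVHNASBMCGMGCTA), then reverse for 5'→3'.

5'-ATCGMGCMBSANHVAGCTNTTTACCWGGWAATSG-3'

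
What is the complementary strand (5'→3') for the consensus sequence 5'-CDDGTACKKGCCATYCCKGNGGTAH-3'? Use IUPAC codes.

5'-DTACCNCMGGRATGGCMMGTACHHG-3'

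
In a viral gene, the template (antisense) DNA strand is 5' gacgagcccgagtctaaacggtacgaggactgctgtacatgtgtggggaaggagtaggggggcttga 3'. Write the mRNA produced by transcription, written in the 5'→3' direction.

5'-UCAAGCCCCCCUACUCCUUCCCCACACAUGUACAGCAGUCCUCGUACCGUUUAGACUCGGGCUCGUC-3'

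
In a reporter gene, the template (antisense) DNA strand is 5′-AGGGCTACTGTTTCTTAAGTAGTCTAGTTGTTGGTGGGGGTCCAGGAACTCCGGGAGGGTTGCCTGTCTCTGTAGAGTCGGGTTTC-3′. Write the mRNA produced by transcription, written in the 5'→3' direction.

5′-GAAACCCGACUCUACAGAGACAGGCAACCCUCCCGGAGUUCCUGGACCCCCACCAACAACUAGACUACUUAAGAAACAGUAGCCCU-3′

RNA polymerase reads the template 3'→5' and synthesizes mRNA 5'→3' by base-pairing (A→U, T→A, G↔C). The complement of the template is TCCCGATGACAAAGAATTCATCAGATCAACAACCACCCCCAGGTCCTTGAGGCCCTCCCAACGGACAGAGACATCTCAGCCCAAAG; antiparallel, so 5'→3' the coding strand is GAAACCCGACTCTACAGAGACAGGCAACCCTCCCGGAGTTCCTGGACCCCCACCAACAACTAGACTACTTAAGAAACAGTAGCCCT. Replace T with U for the mRNA.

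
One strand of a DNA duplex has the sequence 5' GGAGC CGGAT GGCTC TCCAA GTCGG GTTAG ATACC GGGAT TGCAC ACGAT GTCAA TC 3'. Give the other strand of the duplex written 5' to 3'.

The complement of GGAGCCGGATGGCTCTCCAAGTCGGGTTAGATACCGGGATTGCACACGATGTCAATC is CCTCGGCCTACCGAGAGGTTCAGCCCAATCTATGGCCCTAACGTGTGCTACAGTTAG (A↔T, G↔C). DNA strands are antiparallel, so the complementary strand runs 3'→5'; reversing gives the 5'→3' form.

5'-GATTGACATCGTGTGCAATCCCGGTATCTAACCCGACTTGGAGAGCCATCCGGCTCC-3'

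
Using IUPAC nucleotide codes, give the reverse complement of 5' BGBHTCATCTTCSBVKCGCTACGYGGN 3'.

Standard pairs A↔T, G↔C; ambiguity codes pair Y↔R, K↔M, S↔S, B↔V, H↔D, N↔N. Complement (VCVDAGTAGAAGSVBMGCGATGCRCCN), then reverse for 5'→3'.

5'-NCCRCGTAGCGMBVSGAAGATGADVCV-3'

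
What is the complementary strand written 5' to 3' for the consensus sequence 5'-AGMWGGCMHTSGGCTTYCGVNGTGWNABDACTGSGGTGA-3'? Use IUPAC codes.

Standard pairs A↔T, G↔C; ambiguity codes pair Y↔R, M↔K, W↔W, S↔S, B↔V, D↔H, N↔N. Complement (TCKWCCGKDASCCGAARGCBNCACWNTVHTGACSCCACT), then reverse for 5'→3'.

5'-TCACCSCAGTHVTNWCACNBCGRAAGCCSADKGCCWKCT-3'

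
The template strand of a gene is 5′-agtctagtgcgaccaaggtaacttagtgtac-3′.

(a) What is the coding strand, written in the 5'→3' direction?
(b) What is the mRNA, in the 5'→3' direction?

(a) 5′-GTACACTAAGTTACCTTGGTCGCACTAGACT-3′
(b) 5′-GUACACUAAGUUACCUUGGUCGCACUAGACU-3′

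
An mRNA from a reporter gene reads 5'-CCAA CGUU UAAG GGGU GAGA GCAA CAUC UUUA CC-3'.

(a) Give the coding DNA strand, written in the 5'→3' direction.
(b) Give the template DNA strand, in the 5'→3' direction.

(a) 5′-CCAACGTTTAAGGGGTGAGAGCAACATCTTTACC-3′
(b) 5'-GGTAAAGATGTTGCTCTCACCCCTTAAACGTTGG-3'

(a) The coding strand matches the mRNA with U→T.
(b) The template strand is the reverse complement of the coding strand.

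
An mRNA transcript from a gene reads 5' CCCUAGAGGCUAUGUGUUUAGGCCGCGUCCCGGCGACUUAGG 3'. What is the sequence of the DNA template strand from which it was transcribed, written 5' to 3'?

5'-CCTAAGTCGCCGGGACGCGGCCTAAACACATAGCCTCTAGGG-3'

Replace U with T to get the coding DNA strand: CCCTAGAGGCTATGTGTTTAGGCCGCGTCCCGGCGACTTAGG. The template strand is its reverse complement (complement GGGATCTCCGATACACAAATCCGGCGCAGGGCCGCTGAATCC, then reverse).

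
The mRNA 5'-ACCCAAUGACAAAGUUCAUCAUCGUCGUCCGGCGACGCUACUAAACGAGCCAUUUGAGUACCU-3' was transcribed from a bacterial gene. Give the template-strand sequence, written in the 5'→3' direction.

5'-AGGTACTCAAATGGCTCGTTTAGTAGCGTCGCCGGACGACGATGATGAACTTTGTCATTGGGT-3'

Replace U with T to get the coding DNA strand: ACCCAATGACAAAGTTCATCATCGTCGTCCGGCGACGCTACTAAACGAGCCATTTGAGTACCT. The template strand is its reverse complement (complement TGGGTTACTGTTTCAAGTAGTAGCAGCAGGCCGCTGCGATGATTTGCTCGGTAAACTCATGGA, then reverse).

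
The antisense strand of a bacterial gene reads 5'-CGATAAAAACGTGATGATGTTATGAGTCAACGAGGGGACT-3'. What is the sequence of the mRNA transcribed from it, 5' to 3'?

5'-AGUCCCCUCGUUGACUCAUAACAUCAUCACGUUUUUAUCG-3'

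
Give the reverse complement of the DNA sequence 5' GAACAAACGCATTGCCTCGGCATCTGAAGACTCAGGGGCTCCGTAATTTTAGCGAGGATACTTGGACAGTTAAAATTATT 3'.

Reading the sequence 3'→5' and pairing each base (A↔T, G↔C) gives the reverse complement directly.

5'-AATAATTTTAACTGTCCAAGTATCCTCGCTAAAATTACGGAGCCCCTGAGTCTTCAGATGCCGAGGCAATGCGTTTGTTC-3'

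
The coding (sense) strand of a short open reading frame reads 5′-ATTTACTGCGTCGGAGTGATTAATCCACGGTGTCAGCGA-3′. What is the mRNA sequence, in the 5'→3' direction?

5′-AUUUACUGCGUCGGAGUGAUUAAUCCACGGUGUCAGCGA-3′

mRNA has the coding-strand sequence with U in place of T.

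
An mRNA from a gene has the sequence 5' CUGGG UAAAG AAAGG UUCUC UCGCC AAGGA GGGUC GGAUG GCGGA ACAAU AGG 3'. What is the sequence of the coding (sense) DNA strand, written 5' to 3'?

5'-CTGGGTAAAGAAAGGTTCTCTCGCCAAGGAGGGTCGGATGGCGGAACAATAGG-3'

The coding DNA strand has the same 5'→3' sequence as the mRNA with U replaced by T.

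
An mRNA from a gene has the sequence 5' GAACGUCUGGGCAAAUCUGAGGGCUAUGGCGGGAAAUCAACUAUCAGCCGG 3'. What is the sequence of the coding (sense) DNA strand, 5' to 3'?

The coding DNA strand has the same 5'→3' sequence as the mRNA with U replaced by T.

5'-GAACGTCTGGGCAAATCTGAGGGCTATGGCGGGAAATCAACTATCAGCCGG-3'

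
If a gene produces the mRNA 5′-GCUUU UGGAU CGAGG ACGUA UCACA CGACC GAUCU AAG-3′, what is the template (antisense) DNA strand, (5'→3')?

Replace U with T to get the coding DNA strand: GCTTTTGGATCGAGGACGTATCACACGACCGATCTAAG. The template strand is its reverse complement (complement CGAAAACCTAGCTCCTGCATAGTGTGCTGGCTAGATTC, then reverse).

5′-CTTAGATCGGTCGTGTGATACGTCCTCGATCCAAAAGC-3′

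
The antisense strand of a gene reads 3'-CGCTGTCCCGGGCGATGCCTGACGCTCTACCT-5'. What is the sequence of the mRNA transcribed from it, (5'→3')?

5'-GCGACAGGGCCCGCUACGGACUGCGAGAUGGA-3'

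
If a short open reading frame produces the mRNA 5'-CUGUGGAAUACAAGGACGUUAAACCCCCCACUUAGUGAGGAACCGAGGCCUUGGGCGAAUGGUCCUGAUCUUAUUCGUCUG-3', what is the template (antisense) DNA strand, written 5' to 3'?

5'-CAGACGAATAAGATCAGGACCATTCGCCCAAGGCCTCGGTTCCTCACTAAGTGGGGGGTTTAACGTCCTTGTATTCCACAG-3'

Replace U with T to get the coding DNA strand: CTGTGGAATACAAGGACGTTAAACCCCCCACTTAGTGAGGAACCGAGGCCTTGGGCGAATGGTCCTGATCTTATTCGTCTG. The template strand is its reverse complement (complement GACACCTTATGTTCCTGCAATTTGGGGGGTGAATCACTCCTTGGCTCCGGAACCCGCTTACCAGGACTAGAATAAGCAGAC, then reverse).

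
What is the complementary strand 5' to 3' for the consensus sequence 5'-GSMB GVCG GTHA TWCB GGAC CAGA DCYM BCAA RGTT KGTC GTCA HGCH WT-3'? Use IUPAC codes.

5'-AWDGCDTGACGACMAACYTTGVKRGHTCTGGTCCVGWATDACCGBCVKSC-3'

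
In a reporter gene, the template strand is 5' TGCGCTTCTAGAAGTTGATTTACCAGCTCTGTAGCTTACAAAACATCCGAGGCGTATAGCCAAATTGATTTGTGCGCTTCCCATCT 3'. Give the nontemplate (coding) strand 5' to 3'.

The coding strand is complementary and antiparallel to the template: take the complement (A↔T, G↔C) and reverse.

5'-AGATGGGAAGCGCACAAATCAATTTGGCTATACGCCTCGGATGTTTTGTAAGCTACAGAGCTGGTAAATCAACTTCTAGAAGCGCA-3'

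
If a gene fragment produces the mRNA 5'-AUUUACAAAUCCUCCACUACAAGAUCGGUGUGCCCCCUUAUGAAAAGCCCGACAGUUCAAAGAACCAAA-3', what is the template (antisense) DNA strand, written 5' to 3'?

Replace U with T to get the coding DNA strand: ATTTACAAATCCTCCACTACAAGATCGGTGTGCCCCCTTATGAAAAGCCCGACAGTTCAAAGAACCAAA. The template strand is its reverse complement (complement TAAATGTTTAGGAGGTGATGTTCTAGCCACACGGGGGAATACTTTTCGGGCTGTCAAGTTTCTTGGTTT, then reverse).

5'-TTTGGTTCTTTGAACTGTCGGGCTTTTCATAAGGGGGCACACCGATCTTGTAGTGGAGGATTTGTAAAT-3'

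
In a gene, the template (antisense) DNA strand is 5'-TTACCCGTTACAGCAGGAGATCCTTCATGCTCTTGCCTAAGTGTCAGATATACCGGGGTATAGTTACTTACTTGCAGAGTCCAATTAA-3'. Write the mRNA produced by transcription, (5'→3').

5'-UUAAUUGGACUCUGCAAGUAAGUAACUAUACCCCGGUAUAUCUGACACUUAGGCAAGAGCAUGAAGGAUCUCCUGCUGUAACGGGUAA-3'

RNA polymerase reads the template 3'→5' and synthesizes mRNA 5'→3' by base-pairing (A→U, T→A, G↔C). The complement of the template is AATGGGCAATGTCGTCCTCTAGGAAGTACGAGAACGGATTCACAGTCTATATGGCCCCATATCAATGAATGAACGTCTCAGGTTAATT; antiparallel, so 5'→3' the coding strand is TTAATTGGACTCTGCAAGTAAGTAACTATACCCCGGTATATCTGACACTTAGGCAAGAGCATGAAGGATCTCCTGCTGTAACGGGTAA. Replace T with U for the mRNA.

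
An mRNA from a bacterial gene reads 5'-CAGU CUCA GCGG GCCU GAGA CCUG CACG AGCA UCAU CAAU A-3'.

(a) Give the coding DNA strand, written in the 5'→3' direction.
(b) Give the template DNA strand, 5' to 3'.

(a) 5'-CAGTCTCAGCGGGCCTGAGACCTGCACGAGCATCATCAATA-3'
(b) 5'-TATTGATGATGCTCGTGCAGGTCTCAGGCCCGCTGAGACTG-3'

(a) The coding strand matches the mRNA with U→T.
(b) The template strand is the reverse complement of the coding strand.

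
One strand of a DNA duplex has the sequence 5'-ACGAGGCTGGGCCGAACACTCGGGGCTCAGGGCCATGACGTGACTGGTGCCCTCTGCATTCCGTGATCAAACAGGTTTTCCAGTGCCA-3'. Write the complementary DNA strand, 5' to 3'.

5'-TGGCACTGGAAAACCTGTTTGATCACGGAATGCAGAGGGCACCAGTCACGTCATGGCCCTGAGCCCCGAGTGTTCGGCCCAGCCTCGT-3'

The complement of ACGAGGCTGGGCCGAACACTCGGGGCTCAGGGCCATGACGTGACTGGTGCCCTCTGCATTCCGTGATCAAACAGGTTTTCCAGTGCCA is TGCTCCGACCCGGCTTGTGAGCCCCGAGTCCCGGTACTGCACTGACCACGGGAGACGTAAGGCACTAGTTTGTCCAAAAGGTCACGGT (A↔T, G↔C). DNA strands are antiparallel, so the complementary strand runs 3'→5'; reversing gives the 5'→3' form.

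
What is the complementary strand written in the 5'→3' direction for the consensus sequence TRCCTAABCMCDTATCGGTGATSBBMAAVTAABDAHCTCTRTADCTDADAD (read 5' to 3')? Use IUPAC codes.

5'-HTHTHAGHTAYAGAGDTHVTTABTTKVVSATCACCGATAHGKGVTTAGGYA-3'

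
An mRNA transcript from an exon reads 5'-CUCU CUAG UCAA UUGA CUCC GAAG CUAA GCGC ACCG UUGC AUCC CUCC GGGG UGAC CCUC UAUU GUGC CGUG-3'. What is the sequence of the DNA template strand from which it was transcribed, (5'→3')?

5'-CACGGCACAATAGAGGGTCACCCCGGAGGGATGCAACGGTGCGCTTAGCTTCGGAGTCAATTGACTAGAGAG-3'

Replace U with T to get the coding DNA strand: CTCTCTAGTCAATTGACTCCGAAGCTAAGCGCACCGTTGCATCCCTCCGGGGTGACCCTCTATTGTGCCGTG. The template strand is its reverse complement (complement GAGAGATCAGTTAACTGAGGCTTCGATTCGCGTGGCAACGTAGGGAGGCCCCACTGGGAGATAACACGGCAC, then reverse).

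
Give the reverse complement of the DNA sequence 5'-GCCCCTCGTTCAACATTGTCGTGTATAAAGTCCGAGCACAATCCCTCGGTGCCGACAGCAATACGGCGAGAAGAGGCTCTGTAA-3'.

Reading the sequence 3'→5' and pairing each base (A↔T, G↔C) gives the reverse complement directly.

5'-TTACAGAGCCTCTTCTCGCCGTATTGCTGTCGGCACCGAGGGATTGTGCTCGGACTTTATACACGACAATGTTGAACGAGGGGC-3'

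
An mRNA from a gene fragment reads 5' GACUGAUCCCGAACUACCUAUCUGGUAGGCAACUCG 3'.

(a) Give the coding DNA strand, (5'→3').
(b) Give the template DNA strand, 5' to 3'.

(a) 5'-GACTGATCCCGAACTACCTATCTGGTAGGCAACTCG-3'
(b) 5'-CGAGTTGCCTACCAGATAGGTAGTTCGGGATCAGTC-3'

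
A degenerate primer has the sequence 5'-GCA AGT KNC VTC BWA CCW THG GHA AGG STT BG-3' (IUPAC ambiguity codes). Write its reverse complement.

Standard pairs A↔T, G↔C; ambiguity codes pair K↔M, W↔W, S↔S, B↔V, H↔D, N↔N. Complement (CGTTCAMNGBAGVWTGGWADCCDTTCCSAAVC), then reverse for 5'→3'.

5′-CVAASCCTTDCCDAWGGTWVGABGNMACTTGC-3′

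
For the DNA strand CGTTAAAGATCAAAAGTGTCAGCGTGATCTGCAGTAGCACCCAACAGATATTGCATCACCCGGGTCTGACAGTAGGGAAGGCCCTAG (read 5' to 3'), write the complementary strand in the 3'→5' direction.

3'-GCAATTTCTAGTTTTCACAGTCGCACTAGACGTCATCGTGGGTTGTCTATAACGTAGTGGGCCCAGACTGTCATCCCTTCCGGGATC-5'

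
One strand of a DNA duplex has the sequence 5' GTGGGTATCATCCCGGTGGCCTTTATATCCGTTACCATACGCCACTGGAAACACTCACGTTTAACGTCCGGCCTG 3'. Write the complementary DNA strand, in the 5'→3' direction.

5'-CAGGCCGGACGTTAAACGTGAGTGTTTCCAGTGGCGTATGGTAACGGATATAAAGGCCACCGGGATGATACCCAC-3'

The complement of GTGGGTATCATCCCGGTGGCCTTTATATCCGTTACCATACGCCACTGGAAACACTCACGTTTAACGTCCGGCCTG is CACCCATAGTAGGGCCACCGGAAATATAGGCAATGGTATGCGGTGACCTTTGTGAGTGCAAATTGCAGGCCGGAC (A↔T, G↔C). DNA strands are antiparallel, so the complementary strand runs 3'→5'; reversing gives the 5'→3' form.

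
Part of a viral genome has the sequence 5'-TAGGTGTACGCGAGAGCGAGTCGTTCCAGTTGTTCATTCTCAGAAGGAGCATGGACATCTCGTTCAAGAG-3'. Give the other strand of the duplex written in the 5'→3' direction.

Pairing A↔T and G↔C gives ATCCACATGCGCTCTCGCTCAGCAAGGTCAACAAGTAAGAGTCTTCCTCGTACCTGTAGAGCAAGTTCTC, running 3'→5'. Reverse for the 5'→3' convention.

5'-CTCTTGAACGAGATGTCCATGCTCCTTCTGAGAATGAACAACTGGAACGACTCGCTCTCGCGTACACCTA-3'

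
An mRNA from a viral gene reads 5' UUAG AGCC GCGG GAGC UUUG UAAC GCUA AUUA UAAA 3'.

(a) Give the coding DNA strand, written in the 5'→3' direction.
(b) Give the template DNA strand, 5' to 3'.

(a) 5'-TTAGAGCCGCGGGAGCTTTGTAACGCTAATTATAAA-3'
(b) 5′-TTTATAATTAGCGTTACAAAGCTCCCGCGGCTCTAA-3′

(a) The coding strand matches the mRNA with U→T.
(b) The template strand is the reverse complement of the coding strand.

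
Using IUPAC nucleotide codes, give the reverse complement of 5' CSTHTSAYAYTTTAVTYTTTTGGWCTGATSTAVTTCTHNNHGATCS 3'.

5'-SGATCDNNDAGAABTASATCAGWCCAAAARABTAAARTRTSADASG-3'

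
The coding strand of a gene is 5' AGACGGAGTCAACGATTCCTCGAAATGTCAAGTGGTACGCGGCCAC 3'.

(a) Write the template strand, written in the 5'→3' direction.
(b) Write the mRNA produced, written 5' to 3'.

(a) 5'-GTGGCCGCGTACCACTTGACATTTCGAGGAATCGTTGACTCCGTCT-3'
(b) 5′-AGACGGAGUCAACGAUUCCUCGAAAUGUCAAGUGGUACGCGGCCAC-3′

(a) The template strand is the reverse complement of the coding strand: complement TCTGCCTCAGTTGCTAAGGAGCTTTACAGTTCACCATGCGCCGGTG, then reverse.
(b) mRNA matches the coding strand with T→U.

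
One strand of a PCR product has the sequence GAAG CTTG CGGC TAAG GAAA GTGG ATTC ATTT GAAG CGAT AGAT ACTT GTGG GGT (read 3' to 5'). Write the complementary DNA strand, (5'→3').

5'-CTTCGAACGCCGATTCCTTTCACCTAAGTAAACTTCGCTATCTATGAACACCCCA-3'

The strand is given 3'→5', so its complement runs 5'→3' in the same left-to-right order: pair each base A↔T, G↔C.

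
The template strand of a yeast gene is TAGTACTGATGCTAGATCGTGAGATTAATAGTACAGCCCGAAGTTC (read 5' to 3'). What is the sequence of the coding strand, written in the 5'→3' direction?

5'-GAACTTCGGGCTGTACTATTAATCTCACGATCTAGCATCAGTACTA-3'

The coding strand is complementary and antiparallel to the template: take the complement (A↔T, G↔C) and reverse.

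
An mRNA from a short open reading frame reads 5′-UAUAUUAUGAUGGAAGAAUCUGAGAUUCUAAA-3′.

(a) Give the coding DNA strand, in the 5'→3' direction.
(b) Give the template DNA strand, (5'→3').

(a) 5′-TATATTATGATGGAAGAATCTGAGATTCTAAA-3′
(b) 5'-TTTAGAATCTCAGATTCTTCCATCATAATATA-3'

(a) The coding strand matches the mRNA with U→T.
(b) The template strand is the reverse complement of the coding strand.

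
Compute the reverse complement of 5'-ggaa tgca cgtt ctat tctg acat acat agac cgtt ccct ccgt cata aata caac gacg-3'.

Reading the sequence 3'→5' and pairing each base (A↔T, G↔C) gives the reverse complement directly.

5'-CGTCGTTGTATTTATGACGGAGGGAACGGTCTATGTATGTCAGAATAGAACGTGCATTCC-3'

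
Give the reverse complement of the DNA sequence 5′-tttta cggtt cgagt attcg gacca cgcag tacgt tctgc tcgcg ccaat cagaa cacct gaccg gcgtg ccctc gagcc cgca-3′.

5'-TGCGGGCTCGAGGGCACGCCGGTCAGGTGTTCTGATTGGCGCGAGCAGAACGTACTGCGTGGTCCGAATACTCGAACCGTAAAA-3'

Reading the sequence 3'→5' and pairing each base (A↔T, G↔C) gives the reverse complement directly.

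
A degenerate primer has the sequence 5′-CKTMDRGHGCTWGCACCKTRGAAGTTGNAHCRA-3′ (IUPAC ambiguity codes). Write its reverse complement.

5'-TYGDTNCAACTTCYAMGGTGCWAGCDCYHKAMG-3'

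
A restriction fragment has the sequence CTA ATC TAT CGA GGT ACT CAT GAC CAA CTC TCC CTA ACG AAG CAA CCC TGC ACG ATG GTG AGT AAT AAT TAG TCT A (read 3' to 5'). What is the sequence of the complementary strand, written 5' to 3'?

5'-GATTAGATAGCTCCATGAGTACTGGTTGAGAGGGATTGCTTCGTTGGGACGTGCTACCACTCATTATTAATCAGAT-3'

The strand is given 3'→5', so its complement runs 5'→3' in the same left-to-right order: pair each base A↔T, G↔C.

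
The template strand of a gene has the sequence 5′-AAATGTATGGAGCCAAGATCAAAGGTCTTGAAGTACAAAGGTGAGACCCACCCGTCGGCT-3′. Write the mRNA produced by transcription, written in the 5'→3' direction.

5'-AGCCGACGGGUGGGUCUCACCUUUGUACUUCAAGACCUUUGAUCUUGGCUCCAUACAUUU-3'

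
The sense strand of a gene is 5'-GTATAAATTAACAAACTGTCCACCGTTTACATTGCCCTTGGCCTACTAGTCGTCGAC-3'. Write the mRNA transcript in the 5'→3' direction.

The mRNA is synthesized from the template strand, so it matches the coding strand with T replaced by U.

5'-GUAUAAAUUAACAAACUGUCCACCGUUUACAUUGCCCUUGGCCUACUAGUCGUCGAC-3'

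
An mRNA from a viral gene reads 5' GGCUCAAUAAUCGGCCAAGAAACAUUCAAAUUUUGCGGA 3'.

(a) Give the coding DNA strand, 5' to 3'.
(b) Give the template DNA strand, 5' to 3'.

(a) The coding strand matches the mRNA with U→T.
(b) The template strand is the reverse complement of the coding strand.

(a) 5′-GGCTCAATAATCGGCCAAGAAACATTCAAATTTTGCGGA-3′
(b) 5'-TCCGCAAAATTTGAATGTTTCTTGGCCGATTATTGAGCC-3'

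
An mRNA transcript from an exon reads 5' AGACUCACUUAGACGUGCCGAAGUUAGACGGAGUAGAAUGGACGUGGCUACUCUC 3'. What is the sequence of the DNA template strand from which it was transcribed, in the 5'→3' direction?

Replace U with T to get the coding DNA strand: AGACTCACTTAGACGTGCCGAAGTTAGACGGAGTAGAATGGACGTGGCTACTCTC. The template strand is its reverse complement (complement TCTGAGTGAATCTGCACGGCTTCAATCTGCCTCATCTTACCTGCACCGATGAGAG, then reverse).

5'-GAGAGTAGCCACGTCCATTCTACTCCGTCTAACTTCGGCACGTCTAAGTGAGTCT-3'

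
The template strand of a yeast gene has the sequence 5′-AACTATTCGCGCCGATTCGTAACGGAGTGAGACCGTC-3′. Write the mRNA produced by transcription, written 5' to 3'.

5′-GACGGUCUCACUCCGUUACGAAUCGGCGCGAAUAGUU-3′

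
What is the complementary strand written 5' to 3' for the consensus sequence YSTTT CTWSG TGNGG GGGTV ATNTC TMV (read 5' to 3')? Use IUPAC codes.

5'-BKAGANATBACCCCCNCACSWAGAAASR-3'

Standard pairs A↔T, G↔C; ambiguity codes pair Y↔R, M↔K, W↔W, S↔S, V↔B, N↔N. Complement (RSAAAGAWSCACNCCCCCABTANAGAKB), then reverse for 5'→3'.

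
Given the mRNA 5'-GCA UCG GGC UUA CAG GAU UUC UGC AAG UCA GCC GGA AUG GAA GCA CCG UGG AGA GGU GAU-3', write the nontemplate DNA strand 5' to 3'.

The coding DNA strand has the same 5'→3' sequence as the mRNA with U replaced by T.

5'-GCATCGGGCTTACAGGATTTCTGCAAGTCAGCCGGAATGGAAGCACCGTGGAGAGGTGAT-3'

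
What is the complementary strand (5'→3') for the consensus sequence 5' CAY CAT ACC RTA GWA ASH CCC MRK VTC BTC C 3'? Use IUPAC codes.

5′-GGAVGABMYKGGGDSTTWCTAYGGTATGRTG-3′

Standard pairs A↔T, G↔C; ambiguity codes pair R↔Y, M↔K, W↔W, S↔S, B↔V, H↔D. Complement (GTRGTATGGYATCWTTSDGGGKYMBAGVAGG), then reverse for 5'→3'.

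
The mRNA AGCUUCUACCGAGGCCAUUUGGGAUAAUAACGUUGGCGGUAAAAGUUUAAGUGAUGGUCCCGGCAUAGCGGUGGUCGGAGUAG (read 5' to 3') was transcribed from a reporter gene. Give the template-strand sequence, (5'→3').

Replace U with T to get the coding DNA strand: AGCTTCTACCGAGGCCATTTGGGATAATAACGTTGGCGGTAAAAGTTTAAGTGATGGTCCCGGCATAGCGGTGGTCGGAGTAG. The template strand is its reverse complement (complement TCGAAGATGGCTCCGGTAAACCCTATTATTGCAACCGCCATTTTCAAATTCACTACCAGGGCCGTATCGCCACCAGCCTCATC, then reverse).

5′-CTACTCCGACCACCGCTATGCCGGGACCATCACTTAAACTTTTACCGCCAACGTTATTATCCCAAATGGCCTCGGTAGAAGCT-3′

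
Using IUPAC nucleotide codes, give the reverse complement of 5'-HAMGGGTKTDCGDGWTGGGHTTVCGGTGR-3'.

Standard pairs A↔T, G↔C; ambiguity codes pair R↔Y, M↔K, W↔W, D↔H, V↔B. Complement (DTKCCCAMAHGCHCWACCCDAABGCCACY), then reverse for 5'→3'.

5'-YCACCGBAADCCCAWCHCGHAMACCCKTD-3'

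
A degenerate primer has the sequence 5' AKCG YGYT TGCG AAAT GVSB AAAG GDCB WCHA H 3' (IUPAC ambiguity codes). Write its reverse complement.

5'-DTDGWVGHCCTTTVSBCATTTCGCAARCRCGMT-3'

Standard pairs A↔T, G↔C; ambiguity codes pair Y↔R, K↔M, W↔W, S↔S, B↔V, D↔H. Complement (TMGCRCRAACGCTTTACBSVTTTCCHGVWGDTD), then reverse for 5'→3'.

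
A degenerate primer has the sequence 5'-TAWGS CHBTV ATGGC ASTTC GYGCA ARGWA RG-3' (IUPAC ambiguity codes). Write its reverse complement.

5'-CYTWCYTTGCRCGAASTGCCATBAVDGSCWTA-3'

Standard pairs A↔T, G↔C; ambiguity codes pair R↔Y, W↔W, S↔S, B↔V, H↔D. Complement (ATWCSGDVABTACCGTSAAGCRCGTTYCWTYC), then reverse for 5'→3'.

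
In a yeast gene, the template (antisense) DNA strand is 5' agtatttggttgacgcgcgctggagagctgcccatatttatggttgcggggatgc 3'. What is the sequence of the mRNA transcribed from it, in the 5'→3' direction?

The mRNA has the sequence of the coding strand (reverse complement of the template) with T→U. Reverse complement of AGTATTTGGTTGACGCGCGCTGGAGAGCTGCCCATATTTATGGTTGCGGGGATGC is GCATCCCCGCAACCATAAATATGGGCAGCTCTCCAGCGCGCGTCAACCAAATACT; then T→U.

5′-GCAUCCCCGCAACCAUAAAUAUGGGCAGCUCUCCAGCGCGCGUCAACCAAAUACU-3′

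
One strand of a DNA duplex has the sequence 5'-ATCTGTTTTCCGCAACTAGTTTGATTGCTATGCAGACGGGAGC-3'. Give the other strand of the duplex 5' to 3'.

Pairing A↔T and G↔C gives TAGACAAAAGGCGTTGATCAAACTAACGATACGTCTGCCCTCG, running 3'→5'. Reverse for the 5'→3' convention.

5'-GCTCCCGTCTGCATAGCAATCAAACTAGTTGCGGAAAACAGAT-3'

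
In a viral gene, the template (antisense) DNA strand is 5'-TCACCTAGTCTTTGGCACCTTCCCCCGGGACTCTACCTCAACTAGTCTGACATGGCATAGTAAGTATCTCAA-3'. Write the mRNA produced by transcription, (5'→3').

5'-UUGAGAUACUUACUAUGCCAUGUCAGACUAGUUGAGGUAGAGUCCCGGGGGAAGGUGCCAAAGACUAGGUGA-3'

RNA polymerase reads the template 3'→5' and synthesizes mRNA 5'→3' by base-pairing (A→U, T→A, G↔C). The complement of the template is AGTGGATCAGAAACCGTGGAAGGGGGCCCTGAGATGGAGTTGATCAGACTGTACCGTATCATTCATAGAGTT; antiparallel, so 5'→3' the coding strand is TTGAGATACTTACTATGCCATGTCAGACTAGTTGAGGTAGAGTCCCGGGGGAAGGTGCCAAAGACTAGGTGA. Replace T with U for the mRNA.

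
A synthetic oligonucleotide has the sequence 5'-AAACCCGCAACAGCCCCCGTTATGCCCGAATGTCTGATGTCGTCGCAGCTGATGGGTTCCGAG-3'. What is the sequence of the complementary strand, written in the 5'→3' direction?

5′-CTCGGAACCCATCAGCTGCGACGACATCAGACATTCGGGCATAACGGGGGCTGTTGCGGGTTT-3′

The complement of AAACCCGCAACAGCCCCCGTTATGCCCGAATGTCTGATGTCGTCGCAGCTGATGGGTTCCGAG is TTTGGGCGTTGTCGGGGGCAATACGGGCTTACAGACTACAGCAGCGTCGACTACCCAAGGCTC (A↔T, G↔C). DNA strands are antiparallel, so the complementary strand runs 3'→5'; reversing gives the 5'→3' form.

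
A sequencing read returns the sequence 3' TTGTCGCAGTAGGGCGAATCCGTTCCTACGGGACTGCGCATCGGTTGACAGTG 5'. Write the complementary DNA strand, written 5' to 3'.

The strand is given 3'→5', so its complement runs 5'→3' in the same left-to-right order: pair each base A↔T, G↔C.

5'-AACAGCGTCATCCCGCTTAGGCAAGGATGCCCTGACGCGTAGCCAACTGTCAC-3'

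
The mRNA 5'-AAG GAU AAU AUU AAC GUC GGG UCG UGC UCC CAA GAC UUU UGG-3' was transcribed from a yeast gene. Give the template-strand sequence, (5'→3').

Replace U with T to get the coding DNA strand: AAGGATAATATTAACGTCGGGTCGTGCTCCCAAGACTTTTGG. The template strand is its reverse complement (complement TTCCTATTATAATTGCAGCCCAGCACGAGGGTTCTGAAAACC, then reverse).

5'-CCAAAAGTCTTGGGAGCACGACCCGACGTTAATATTATCCTT-3'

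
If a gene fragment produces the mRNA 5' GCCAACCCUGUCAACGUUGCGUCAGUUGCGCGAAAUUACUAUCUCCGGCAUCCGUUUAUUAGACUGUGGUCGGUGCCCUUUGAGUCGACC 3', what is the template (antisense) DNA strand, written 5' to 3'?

Replace U with T to get the coding DNA strand: GCCAACCCTGTCAACGTTGCGTCAGTTGCGCGAAATTACTATCTCCGGCATCCGTTTATTAGACTGTGGTCGGTGCCCTTTGAGTCGACC. The template strand is its reverse complement (complement CGGTTGGGACAGTTGCAACGCAGTCAACGCGCTTTAATGATAGAGGCCGTAGGCAAATAATCTGACACCAGCCACGGGAAACTCAGCTGG, then reverse).

5'-GGTCGACTCAAAGGGCACCGACCACAGTCTAATAAACGGATGCCGGAGATAGTAATTTCGCGCAACTGACGCAACGTTGACAGGGTTGGC-3'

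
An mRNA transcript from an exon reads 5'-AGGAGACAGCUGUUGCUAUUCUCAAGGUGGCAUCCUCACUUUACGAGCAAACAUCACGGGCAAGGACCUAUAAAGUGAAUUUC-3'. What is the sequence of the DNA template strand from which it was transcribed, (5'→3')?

Replace U with T to get the coding DNA strand: AGGAGACAGCTGTTGCTATTCTCAAGGTGGCATCCTCACTTTACGAGCAAACATCACGGGCAAGGACCTATAAAGTGAATTTC. The template strand is its reverse complement (complement TCCTCTGTCGACAACGATAAGAGTTCCACCGTAGGAGTGAAATGCTCGTTTGTAGTGCCCGTTCCTGGATATTTCACTTAAAG, then reverse).

5'-GAAATTCACTTTATAGGTCCTTGCCCGTGATGTTTGCTCGTAAAGTGAGGATGCCACCTTGAGAATAGCAACAGCTGTCTCCT-3'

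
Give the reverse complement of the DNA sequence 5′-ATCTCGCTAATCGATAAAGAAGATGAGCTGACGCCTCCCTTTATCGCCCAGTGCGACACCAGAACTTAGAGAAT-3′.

Reading the sequence 3'→5' and pairing each base (A↔T, G↔C) gives the reverse complement directly.

5'-ATTCTCTAAGTTCTGGTGTCGCACTGGGCGATAAAGGGAGGCGTCAGCTCATCTTCTTTATCGATTAGCGAGAT-3'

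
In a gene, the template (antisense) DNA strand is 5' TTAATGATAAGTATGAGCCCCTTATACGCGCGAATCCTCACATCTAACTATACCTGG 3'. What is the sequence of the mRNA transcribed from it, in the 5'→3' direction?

5'-CCAGGUAUAGUUAGAUGUGAGGAUUCGCGCGUAUAAGGGGCUCAUACUUAUCAUUAA-3'

The mRNA has the sequence of the coding strand (reverse complement of the template) with T→U. Reverse complement of TTAATGATAAGTATGAGCCCCTTATACGCGCGAATCCTCACATCTAACTATACCTGG is CCAGGTATAGTTAGATGTGAGGATTCGCGCGTATAAGGGGCTCATACTTATCATTAA; then T→U.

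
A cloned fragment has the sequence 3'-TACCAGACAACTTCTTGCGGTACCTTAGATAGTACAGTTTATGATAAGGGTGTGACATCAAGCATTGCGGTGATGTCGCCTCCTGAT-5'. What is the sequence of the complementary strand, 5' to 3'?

5'-ATGGTCTGTTGAAGAACGCCATGGAATCTATCATGTCAAATACTATTCCCACACTGTAGTTCGTAACGCCACTACAGCGGAGGACTA-3'

The strand is given 3'→5', so its complement runs 5'→3' in the same left-to-right order: pair each base A↔T, G↔C.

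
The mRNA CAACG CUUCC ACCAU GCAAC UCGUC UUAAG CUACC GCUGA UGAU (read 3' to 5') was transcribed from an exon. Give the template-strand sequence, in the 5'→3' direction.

5'-GTTGCGAAGGTGGTACGTTGAGCAGAATTCGATGGCGACTACTA-3'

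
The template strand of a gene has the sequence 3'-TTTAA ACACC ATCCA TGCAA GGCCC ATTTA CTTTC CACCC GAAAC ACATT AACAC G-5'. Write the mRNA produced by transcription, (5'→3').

5′-AAAUUUGUGGUAGGUACGUUCCGGGUAAAUGAAAGGUGGGCUUUGUGUAAUUGUGC-3′

Reading the template 3'→5' as shown, RNA polymerase pairs each base (A→U, T→A, G↔C) to build mRNA 5'→3' directly.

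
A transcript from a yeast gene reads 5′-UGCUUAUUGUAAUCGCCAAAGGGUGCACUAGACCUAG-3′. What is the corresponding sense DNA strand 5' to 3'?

The coding DNA strand has the same 5'→3' sequence as the mRNA with U replaced by T.

5'-TGCTTATTGTAATCGCCAAAGGGTGCACTAGACCTAG-3'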